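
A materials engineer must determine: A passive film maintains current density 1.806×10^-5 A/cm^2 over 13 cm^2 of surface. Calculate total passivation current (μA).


I = i_pass * A, then convert A → μA (×10^6)
I = 1.806×10^-5 * 13 * 10^6 = 234.78 μA

234.78 μA


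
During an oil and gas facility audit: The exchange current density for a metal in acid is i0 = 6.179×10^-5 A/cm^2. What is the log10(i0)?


i0 = 6.179×10^-5 A/cm^2
log10(i0) = -4.209

-4.209


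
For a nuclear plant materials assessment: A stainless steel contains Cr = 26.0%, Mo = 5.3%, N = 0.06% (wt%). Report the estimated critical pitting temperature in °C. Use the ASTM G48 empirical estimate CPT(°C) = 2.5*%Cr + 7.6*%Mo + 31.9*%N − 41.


Apply the ASTM G48 empirical CPT estimate: CPT(°C) = 2.5*%Cr + 7.6*%Mo + 31.9*%N − 41
2.5*26.0 = 65; 7.6*5.3 = 40.28; 31.9*0.06 = 1.914
CPT = 65 + 40.28 + 1.914 − 41 = 66.194 °C
Rounded to 0.1 °C: CPT ≈ 66.2 °C

66.2 °C


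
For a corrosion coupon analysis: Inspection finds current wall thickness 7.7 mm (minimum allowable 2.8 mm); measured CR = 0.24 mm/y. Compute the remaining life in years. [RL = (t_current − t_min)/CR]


Apply the remaining-life relation: RL = (t_current − t_min) / CR
RL = (7.7 − 2.8) / 0.24 = 4.9 / 0.24 = 20.4 years

20.4 years


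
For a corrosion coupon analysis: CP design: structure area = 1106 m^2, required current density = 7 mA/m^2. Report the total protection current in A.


I = area * current density, then convert mA → A (÷1000)
I = 1106 * 7 / 1000 = 7.74 A

7.74 A


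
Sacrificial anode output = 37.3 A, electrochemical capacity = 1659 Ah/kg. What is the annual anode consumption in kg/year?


Annual consumption = current * hours per year / capacity
Rate = 37.3 * 8760 / 1659 = 197.0 kg/year

197.0 kg/year


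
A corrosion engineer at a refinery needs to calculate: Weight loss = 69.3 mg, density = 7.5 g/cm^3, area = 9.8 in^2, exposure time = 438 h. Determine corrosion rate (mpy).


Apply the mpy weight-loss relation: CR = 534 * W / (D * A * T)
Numerator: 534 * 69.3 = 37006.2
Denominator: 7.5 * 9.8 * 438 = 32193.0
CR = 37006.2 / 32193.0 = 1.15 mpy

1.15 mpy


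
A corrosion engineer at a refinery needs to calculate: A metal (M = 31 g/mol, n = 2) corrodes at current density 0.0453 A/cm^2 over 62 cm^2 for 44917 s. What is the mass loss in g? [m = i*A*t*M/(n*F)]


Apply Faraday's law: m = i*A*t*M / (n*F)
Total charge passed Q = i*A*t = 0.0453*62*44917 = 126153.8862 C
m = Q*M/(n*F) = 126153.8862*31/(2*96485) = 20.2662 g

20.2662 g


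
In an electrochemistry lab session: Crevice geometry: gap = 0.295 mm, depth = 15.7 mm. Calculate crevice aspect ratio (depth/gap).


Aspect ratio = depth / gap
Ratio = 15.7 / 0.295 = 53.2

53.2


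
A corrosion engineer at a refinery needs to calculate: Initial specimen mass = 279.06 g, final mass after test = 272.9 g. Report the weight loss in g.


Weight loss = initial − final
WL = 279.06 − 272.9 = 6.16 g

6.16 g


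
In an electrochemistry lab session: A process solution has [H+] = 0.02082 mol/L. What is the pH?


pH = −log10[H+]
pH = −log10(0.02082) = 1.68

1.68


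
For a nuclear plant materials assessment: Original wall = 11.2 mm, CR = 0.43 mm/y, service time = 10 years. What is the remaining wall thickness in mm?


Remaining wall = original − CR × time
t = 11.2 − 0.43*10 = 11.2 − 4.3 = 6.9 mm

6.9 mm


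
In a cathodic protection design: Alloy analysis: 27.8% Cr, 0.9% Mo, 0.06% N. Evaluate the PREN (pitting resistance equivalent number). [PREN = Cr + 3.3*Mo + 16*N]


Apply the PREN formula: PREN = Cr + 3.3*Mo + 16*N
PREN = 27.8 + 3.3*0.9 + 16*0.06
PREN = 27.8 + 2.97 + 0.96 = 31.73

31.73


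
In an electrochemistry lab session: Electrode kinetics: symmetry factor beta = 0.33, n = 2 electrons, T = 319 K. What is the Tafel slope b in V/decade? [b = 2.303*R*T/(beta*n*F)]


Apply the Tafel slope relation: b = 2.303*R*T/(beta*n*F)
Numerator: 2.303 * 8.314 * 319 = 6107.94
Denominator: 0.33 * 2 * 96485 = 63680.1
b = 6107.94 / 63680.1 = 0.0959 V/decade

0.0959 V/decade


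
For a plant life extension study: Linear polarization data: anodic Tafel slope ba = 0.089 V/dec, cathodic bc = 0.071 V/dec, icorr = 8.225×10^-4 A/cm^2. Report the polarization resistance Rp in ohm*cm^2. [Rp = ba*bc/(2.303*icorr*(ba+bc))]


Apply the Stern-Geary equation: Rp = ba*bc / (2.303*icorr*(ba+bc))
ba*bc = 0.089*0.071 = 0.006319
ba+bc = 0.16; 2.303*icorr*(ba+bc) = 2.303*8.225×10^-4*0.16 = 3.030748×10^-4
Rp = 0.006319 / 3.030748×10^-4 = 20.8 ohm*cm^2

20.8 ohm*cm^2


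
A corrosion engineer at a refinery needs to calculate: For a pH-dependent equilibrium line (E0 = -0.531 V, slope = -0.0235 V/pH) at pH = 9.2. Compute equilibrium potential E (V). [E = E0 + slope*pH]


Apply the Pourbaix line equation: E = E0 + slope*pH
E = -0.531 + (-0.0235)*9.2 = -0.531 + (-0.2162) = -0.7472 V
Rounded to 4 decimal places: E = -0.7472 V

-0.7472 V


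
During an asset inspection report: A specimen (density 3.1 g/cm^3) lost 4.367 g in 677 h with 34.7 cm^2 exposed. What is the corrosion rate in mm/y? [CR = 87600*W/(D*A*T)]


Apply the mm/y weight-loss relation: CR = 87600 * W / (D * A * T)
Numerator: 87600 * 4.367 = 382549.2
Denominator: 3.1 * 34.7 * 677 = 72824.89
CR = 382549.2 / 72824.89 = 5.253001 mm/y

5.253001 mm/y


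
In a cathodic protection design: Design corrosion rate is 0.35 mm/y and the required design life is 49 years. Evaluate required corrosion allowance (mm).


Corrosion allowance = CR × design life
CA = 0.35 * 49 = 17.15 mm

17.15 mm


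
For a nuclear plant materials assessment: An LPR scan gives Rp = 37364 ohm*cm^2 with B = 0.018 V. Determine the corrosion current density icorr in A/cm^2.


Apply the Stern-Geary relation: icorr = B / Rp
icorr = 0.018 / 37364 = 4.817×10^-7 A/cm^2

4.817×10^-7 A/cm^2


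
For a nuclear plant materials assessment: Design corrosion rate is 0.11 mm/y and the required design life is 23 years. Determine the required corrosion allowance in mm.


Corrosion allowance = CR × design life
CA = 0.11 * 23 = 2.53 mm

2.53 mm


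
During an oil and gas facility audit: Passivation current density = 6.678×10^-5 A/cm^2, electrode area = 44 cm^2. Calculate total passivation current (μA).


I = i_pass * A, then convert A → μA (×10^6)
I = 6.678×10^-5 * 44 * 10^6 = 2938.32 μA

2938.32 μA


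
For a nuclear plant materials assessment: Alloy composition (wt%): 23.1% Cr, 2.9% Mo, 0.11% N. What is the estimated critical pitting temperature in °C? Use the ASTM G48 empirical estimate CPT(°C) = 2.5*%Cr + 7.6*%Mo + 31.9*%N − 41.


Apply the ASTM G48 empirical CPT estimate: CPT(°C) = 2.5*%Cr + 7.6*%Mo + 31.9*%N − 41
2.5*23.1 = 57.75; 7.6*2.9 = 22.04; 31.9*0.11 = 3.509
CPT = 57.75 + 22.04 + 3.509 − 41 = 42.299 °C
Rounded to 0.1 °C: CPT ≈ 42.3 °C

42.3 °C


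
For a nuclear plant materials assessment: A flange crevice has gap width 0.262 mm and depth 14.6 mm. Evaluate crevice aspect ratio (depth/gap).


Aspect ratio = depth / gap
Ratio = 14.6 / 0.262 = 55.7

55.7


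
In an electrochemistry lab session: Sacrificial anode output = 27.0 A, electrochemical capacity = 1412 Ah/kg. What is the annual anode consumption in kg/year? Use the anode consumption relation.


Annual consumption = current * hours per year / capacity
Rate = 27.0 * 8760 / 1412 = 167.5 kg/year

167.5 kg/year


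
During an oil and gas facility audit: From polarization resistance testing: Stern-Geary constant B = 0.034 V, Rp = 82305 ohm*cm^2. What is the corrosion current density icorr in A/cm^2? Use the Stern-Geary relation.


Apply the Stern-Geary relation: icorr = B / Rp
icorr = 0.034 / 82305 = 4.131×10^-7 A/cm^2

4.131×10^-7 A/cm^2


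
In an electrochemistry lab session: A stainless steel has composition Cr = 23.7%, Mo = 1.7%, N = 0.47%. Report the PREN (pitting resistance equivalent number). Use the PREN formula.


Apply the PREN formula: PREN = Cr + 3.3*Mo + 16*N
PREN = 23.7 + 3.3*1.7 + 16*0.47
PREN = 23.7 + 5.61 + 7.52 = 36.83

36.83


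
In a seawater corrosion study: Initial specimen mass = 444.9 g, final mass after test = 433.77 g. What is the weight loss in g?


Weight loss = initial − final
WL = 444.9 − 433.77 = 11.13 g

11.13 g


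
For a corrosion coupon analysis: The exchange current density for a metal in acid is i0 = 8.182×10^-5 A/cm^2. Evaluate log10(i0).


i0 = 8.182×10^-5 A/cm^2
log10(i0) = -4.087

-4.087


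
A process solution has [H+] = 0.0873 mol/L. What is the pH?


pH = −log10[H+]
pH = −log10(0.0873) = 1.06

1.06


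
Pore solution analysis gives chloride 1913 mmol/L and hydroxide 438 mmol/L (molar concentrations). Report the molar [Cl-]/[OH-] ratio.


Threshold parameter = [Cl-] / [OH-] (molar basis; both in mmol/L, so units cancel)
Ratio = 1913 / 438 = 4.37

4.37


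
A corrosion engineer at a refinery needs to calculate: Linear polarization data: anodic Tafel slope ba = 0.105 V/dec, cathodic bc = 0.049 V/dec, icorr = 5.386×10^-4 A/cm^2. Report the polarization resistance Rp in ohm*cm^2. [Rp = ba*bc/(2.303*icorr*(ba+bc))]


Apply the Stern-Geary equation: Rp = ba*bc / (2.303*icorr*(ba+bc))
ba*bc = 0.105*0.049 = 0.005145
ba+bc = 0.154; 2.303*icorr*(ba+bc) = 2.303*5.386×10^-4*0.154 = 1.9102095×10^-4
Rp = 0.005145 / 1.9102095×10^-4 = 26.9 ohm*cm^2

26.9 ohm*cm^2


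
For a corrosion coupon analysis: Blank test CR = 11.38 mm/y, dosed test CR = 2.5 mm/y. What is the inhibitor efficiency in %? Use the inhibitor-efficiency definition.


Apply the inhibitor-efficiency definition: IE = (CR_blank − CR_inh)/CR_blank × 100
IE = (11.38 − 2.5) / 11.38 × 100
IE = 8.88 / 11.38 × 100 = 78.0 %

78.0 %


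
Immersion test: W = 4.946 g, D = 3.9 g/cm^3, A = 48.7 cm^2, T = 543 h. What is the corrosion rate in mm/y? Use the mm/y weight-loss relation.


Apply the mm/y weight-loss relation: CR = 87600 * W / (D * A * T)
Numerator: 87600 * 4.946 = 433269.6
Denominator: 3.9 * 48.7 * 543 = 103131.99
CR = 433269.6 / 103131.99 = 4.2011 mm/y

4.2011 mm/y


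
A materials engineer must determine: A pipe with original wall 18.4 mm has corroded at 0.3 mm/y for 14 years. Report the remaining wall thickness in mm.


Remaining wall = original − CR × time
t = 18.4 − 0.3*14 = 18.4 − 4.2 = 14.2 mm

14.2 mm


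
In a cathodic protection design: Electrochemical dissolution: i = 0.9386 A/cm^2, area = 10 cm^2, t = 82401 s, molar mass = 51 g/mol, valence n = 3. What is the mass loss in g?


Apply Faraday's law: m = i*A*t*M / (n*F)
Total charge passed Q = i*A*t = 0.9386*10*82401 = 773415.786 C
m = Q*M/(n*F) = 773415.786*51/(3*96485) = 136.271 g

136.271 g


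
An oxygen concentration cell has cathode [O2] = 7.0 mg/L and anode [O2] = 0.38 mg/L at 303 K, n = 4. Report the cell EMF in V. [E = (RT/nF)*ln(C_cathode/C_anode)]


Apply the Nernst concentration-cell relation: E = (RT/nF)*ln(C_cathode/C_anode)
RT/nF = 8.314*303/(4*96485) = 0.00652729 V
ln(7.0/0.38) = 2.91349
E = 0.00652729 * 2.91349 = 0.01902 V

0.01902 V


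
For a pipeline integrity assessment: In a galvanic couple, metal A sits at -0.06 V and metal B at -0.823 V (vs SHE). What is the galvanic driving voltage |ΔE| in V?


Driving voltage is the absolute potential difference.
|ΔE| = |-0.06 − (-0.823)| = 0.763 V

0.763 V


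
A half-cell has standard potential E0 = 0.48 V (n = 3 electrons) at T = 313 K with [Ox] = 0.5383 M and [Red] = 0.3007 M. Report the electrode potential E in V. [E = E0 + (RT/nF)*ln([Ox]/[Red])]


Apply the Nernst equation: E = E0 + (RT/nF)*ln([Ox]/[Red])
Step 1: RT/nF = 8.314*313/(3*96485) = 0.00899028 V
Step 2: [Ox]/[Red] = 0.5383/0.3007 = 1.790156
Step 3: ln(1.790156) = 0.582303
Step 4: correction = 0.00899028 * 0.582303 = 0.005 V
E = 0.48 + 0.005 = 0.485 V

0.485 V


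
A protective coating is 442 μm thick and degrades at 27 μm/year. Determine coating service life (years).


Service life = thickness / degradation rate
Life = 442 / 27 = 16.4 years

16.4 years


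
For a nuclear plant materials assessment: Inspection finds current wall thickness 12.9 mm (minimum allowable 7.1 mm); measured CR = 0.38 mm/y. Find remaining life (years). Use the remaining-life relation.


Apply the remaining-life relation: RL = (t_current − t_min) / CR
RL = (12.9 − 7.1) / 0.38 = 5.8 / 0.38 = 15.3 years

15.3 years


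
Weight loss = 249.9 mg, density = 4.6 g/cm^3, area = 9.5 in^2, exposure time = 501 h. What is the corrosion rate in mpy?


Apply the mpy weight-loss relation: CR = 534 * W / (D * A * T)
Numerator: 534 * 249.9 = 133446.6
Denominator: 4.6 * 9.5 * 501 = 21893.7
CR = 133446.6 / 21893.7 = 6.09521 mpy

6.09521 mpy


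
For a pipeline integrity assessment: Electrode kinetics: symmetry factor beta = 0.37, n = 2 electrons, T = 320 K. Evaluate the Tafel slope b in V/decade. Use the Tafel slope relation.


Apply the Tafel slope relation: b = 2.303*R*T/(beta*n*F)
Numerator: 2.303 * 8.314 * 320 = 6127.09
Denominator: 0.37 * 2 * 96485 = 71398.9
b = 6127.09 / 71398.9 = 0.0858 V/decade

0.0858 V/decade


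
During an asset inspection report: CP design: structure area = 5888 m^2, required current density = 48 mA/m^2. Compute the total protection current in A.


I = area * current density, then convert mA → A (÷1000)
I = 5888 * 48 / 1000 = 282.62 A

282.62 A


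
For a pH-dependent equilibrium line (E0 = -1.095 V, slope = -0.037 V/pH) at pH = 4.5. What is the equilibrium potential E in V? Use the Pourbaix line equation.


Apply the Pourbaix line equation: E = E0 + slope*pH
E = -1.095 + (-0.037)*4.5 = -1.095 + (-0.1665) = -1.2615 V
Rounded to 3 decimal places: E = -1.262 V

-1.262 V


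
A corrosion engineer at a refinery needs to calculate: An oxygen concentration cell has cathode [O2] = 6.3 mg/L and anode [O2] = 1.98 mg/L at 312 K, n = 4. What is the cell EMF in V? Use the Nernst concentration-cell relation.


Apply the Nernst concentration-cell relation: E = (RT/nF)*ln(C_cathode/C_anode)
RT/nF = 8.314*312/(4*96485) = 0.00672117 V
ln(6.3/1.98) = 1.15745
E = 0.00672117 * 1.15745 = 0.00778 V

0.00778 V


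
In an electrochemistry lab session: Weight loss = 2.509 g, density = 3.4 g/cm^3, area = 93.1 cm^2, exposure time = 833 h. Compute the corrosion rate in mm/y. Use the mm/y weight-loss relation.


Apply the mm/y weight-loss relation: CR = 87600 * W / (D * A * T)
Numerator: 87600 * 2.509 = 219788.4
Denominator: 3.4 * 93.1 * 833 = 263677.82
CR = 219788.4 / 263677.82 = 0.833549 mm/y

0.833549 mm/y


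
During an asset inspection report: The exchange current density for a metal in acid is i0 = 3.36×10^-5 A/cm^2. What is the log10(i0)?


i0 = 3.36×10^-5 A/cm^2
log10(i0) = -4.474

-4.474


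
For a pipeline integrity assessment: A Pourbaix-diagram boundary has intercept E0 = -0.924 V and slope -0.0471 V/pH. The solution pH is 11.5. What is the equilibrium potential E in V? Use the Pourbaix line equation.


Apply the Pourbaix line equation: E = E0 + slope*pH
E = -0.924 + (-0.0471)*11.5 = -0.924 + (-0.54165) = -1.46565 V
Rounded to 3 decimal places: E = -1.466 V

-1.466 V


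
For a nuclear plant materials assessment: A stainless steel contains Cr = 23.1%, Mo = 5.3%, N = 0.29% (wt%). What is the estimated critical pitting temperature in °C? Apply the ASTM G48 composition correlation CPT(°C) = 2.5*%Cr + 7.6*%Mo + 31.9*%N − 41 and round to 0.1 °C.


Apply the ASTM G48 empirical CPT estimate: CPT(°C) = 2.5*%Cr + 7.6*%Mo + 31.9*%N − 41
2.5*23.1 = 57.75; 7.6*5.3 = 40.28; 31.9*0.29 = 9.251
CPT = 57.75 + 40.28 + 9.251 − 41 = 66.281 °C
Rounded to 0.1 °C: CPT ≈ 66.3 °C

66.3 °C


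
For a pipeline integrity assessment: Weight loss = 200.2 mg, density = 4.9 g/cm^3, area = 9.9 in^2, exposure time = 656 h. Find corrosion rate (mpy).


Apply the mpy weight-loss relation: CR = 534 * W / (D * A * T)
Numerator: 534 * 200.2 = 106906.8
Denominator: 4.9 * 9.9 * 656 = 31822.56
CR = 106906.8 / 31822.56 = 3.35947 mpy

3.35947 mpy


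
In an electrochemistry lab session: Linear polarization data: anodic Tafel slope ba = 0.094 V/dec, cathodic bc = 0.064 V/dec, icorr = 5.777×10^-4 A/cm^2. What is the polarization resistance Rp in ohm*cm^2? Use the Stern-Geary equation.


Apply the Stern-Geary equation: Rp = ba*bc / (2.303*icorr*(ba+bc))
ba*bc = 0.094*0.064 = 0.006016
ba+bc = 0.158; 2.303*icorr*(ba+bc) = 2.303*5.777×10^-4*0.158 = 2.1021001×10^-4
Rp = 0.006016 / 2.1021001×10^-4 = 28.62 ohm*cm^2

28.62 ohm*cm^2


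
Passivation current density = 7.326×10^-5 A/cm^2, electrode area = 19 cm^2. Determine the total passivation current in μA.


I = i_pass * A, then convert A → μA (×10^6)
I = 7.326×10^-5 * 19 * 10^6 = 1391.94 μA

1391.94 μA


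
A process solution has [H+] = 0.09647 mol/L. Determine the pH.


pH = −log10[H+]
pH = −log10(0.09647) = 1.02

1.02


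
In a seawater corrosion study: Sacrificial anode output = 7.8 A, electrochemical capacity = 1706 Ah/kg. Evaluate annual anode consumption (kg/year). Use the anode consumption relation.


Annual consumption = current * hours per year / capacity
Rate = 7.8 * 8760 / 1706 = 40.1 kg/year

40.1 kg/year


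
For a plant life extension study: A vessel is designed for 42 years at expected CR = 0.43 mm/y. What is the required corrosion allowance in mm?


Corrosion allowance = CR × design life
CA = 0.43 * 42 = 18.06 mm

18.06 mm


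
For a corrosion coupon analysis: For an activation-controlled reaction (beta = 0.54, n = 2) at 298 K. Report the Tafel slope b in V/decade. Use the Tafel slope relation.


Apply the Tafel slope relation: b = 2.303*R*T/(beta*n*F)
Numerator: 2.303 * 8.314 * 298 = 5705.85
Denominator: 0.54 * 2 * 96485 = 104203.8
b = 5705.85 / 104203.8 = 0.055 V/decade

0.055 V/decade


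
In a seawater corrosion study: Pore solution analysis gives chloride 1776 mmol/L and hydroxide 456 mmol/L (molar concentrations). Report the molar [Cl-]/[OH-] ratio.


Threshold parameter = [Cl-] / [OH-] (molar basis; both in mmol/L, so units cancel)
Ratio = 1776 / 456 = 3.89

3.89


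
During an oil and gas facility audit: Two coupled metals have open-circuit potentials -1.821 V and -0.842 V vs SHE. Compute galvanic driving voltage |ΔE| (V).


Driving voltage is the absolute potential difference.
|ΔE| = |-1.821 − (-0.842)| = 0.979 V

0.979 V


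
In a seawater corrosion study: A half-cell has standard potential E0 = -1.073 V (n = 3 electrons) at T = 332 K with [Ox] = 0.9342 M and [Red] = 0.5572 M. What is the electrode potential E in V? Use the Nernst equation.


Apply the Nernst equation: E = E0 + (RT/nF)*ln([Ox]/[Red])
Step 1: RT/nF = 8.314*332/(3*96485) = 0.00953602 V
Step 2: [Ox]/[Red] = 0.9342/0.5572 = 1.676597
Step 3: ln(1.676597) = 0.516766
Step 4: correction = 0.00953602 * 0.516766 = 0.005 V
E = -1.073 + 0.005 = -1.068 V

-1.068 V


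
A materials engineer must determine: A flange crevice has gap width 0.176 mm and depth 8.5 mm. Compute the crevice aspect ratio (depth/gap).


Aspect ratio = depth / gap
Ratio = 8.5 / 0.176 = 48.3

48.3


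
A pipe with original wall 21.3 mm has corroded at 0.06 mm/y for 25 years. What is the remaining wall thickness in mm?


Remaining wall = original − CR × time
t = 21.3 − 0.06*25 = 21.3 − 1.5 = 19.8 mm

19.8 mm


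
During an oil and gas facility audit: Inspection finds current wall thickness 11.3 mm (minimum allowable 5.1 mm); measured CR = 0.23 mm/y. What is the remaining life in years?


Apply the remaining-life relation: RL = (t_current − t_min) / CR
RL = (11.3 − 5.1) / 0.23 = 6.2 / 0.23 = 27.0 years

27.0 years


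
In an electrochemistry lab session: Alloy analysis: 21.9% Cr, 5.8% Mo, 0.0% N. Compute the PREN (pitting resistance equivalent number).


Apply the PREN formula: PREN = Cr + 3.3*Mo + 16*N
PREN = 21.9 + 3.3*5.8 + 16*0.0
PREN = 21.9 + 19.14 + 0.0 = 41.04

41.04


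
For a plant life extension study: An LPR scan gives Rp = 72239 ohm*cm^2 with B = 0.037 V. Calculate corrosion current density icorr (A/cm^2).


Apply the Stern-Geary relation: icorr = B / Rp
icorr = 0.037 / 72239 = 5.122×10^-7 A/cm^2

5.122×10^-7 A/cm^2


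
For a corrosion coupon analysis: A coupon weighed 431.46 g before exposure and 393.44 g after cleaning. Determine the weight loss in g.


Weight loss = initial − final
WL = 431.46 − 393.44 = 38.02 g

38.02 g


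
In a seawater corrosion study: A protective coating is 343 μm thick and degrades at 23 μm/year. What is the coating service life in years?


Service life = thickness / degradation rate
Life = 343 / 23 = 14.9 years

14.9 years


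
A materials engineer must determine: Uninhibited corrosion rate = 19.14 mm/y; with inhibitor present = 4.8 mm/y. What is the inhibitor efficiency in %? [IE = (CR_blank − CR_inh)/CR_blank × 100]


Apply the inhibitor-efficiency definition: IE = (CR_blank − CR_inh)/CR_blank × 100
IE = (19.14 − 4.8) / 19.14 × 100
IE = 14.34 / 19.14 × 100 = 74.9 %

74.9 %


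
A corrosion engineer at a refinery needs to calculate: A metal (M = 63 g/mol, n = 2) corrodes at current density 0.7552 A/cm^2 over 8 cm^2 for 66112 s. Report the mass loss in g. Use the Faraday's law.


Apply Faraday's law: m = i*A*t*M / (n*F)
Total charge passed Q = i*A*t = 0.7552*8*66112 = 399422.2592 C
m = Q*M/(n*F) = 399422.2592*63/(2*96485) = 130.40163 g

130.40163 g


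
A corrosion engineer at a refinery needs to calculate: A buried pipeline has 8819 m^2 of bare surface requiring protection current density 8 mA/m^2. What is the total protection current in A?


I = area * current density, then convert mA → A (÷1000)
I = 8819 * 8 / 1000 = 70.55 A

70.55 A


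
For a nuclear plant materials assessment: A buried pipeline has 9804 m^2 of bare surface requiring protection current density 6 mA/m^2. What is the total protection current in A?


I = area * current density, then convert mA → A (÷1000)
I = 9804 * 6 / 1000 = 58.82 A

58.82 A


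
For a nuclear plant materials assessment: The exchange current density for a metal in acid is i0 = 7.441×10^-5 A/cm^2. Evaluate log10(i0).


i0 = 7.441×10^-5 A/cm^2
log10(i0) = -4.128

-4.128


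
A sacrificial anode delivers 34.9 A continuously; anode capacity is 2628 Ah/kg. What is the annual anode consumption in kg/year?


Annual consumption = current * hours per year / capacity
Rate = 34.9 * 8760 / 2628 = 116.3 kg/year

116.3 kg/year


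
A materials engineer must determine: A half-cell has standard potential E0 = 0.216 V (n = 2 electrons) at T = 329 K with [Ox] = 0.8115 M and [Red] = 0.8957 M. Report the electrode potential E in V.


Apply the Nernst equation: E = E0 + (RT/nF)*ln([Ox]/[Red])
Step 1: RT/nF = 8.314*329/(2*96485) = 0.01417477 V
Step 2: [Ox]/[Red] = 0.8115/0.8957 = 0.905995
Step 3: ln(0.905995) = -0.098721
Step 4: correction = 0.01417477 * -0.098721 = -0.0014 V
E = 0.216 + -0.0014 = 0.2146 V

0.2146 V


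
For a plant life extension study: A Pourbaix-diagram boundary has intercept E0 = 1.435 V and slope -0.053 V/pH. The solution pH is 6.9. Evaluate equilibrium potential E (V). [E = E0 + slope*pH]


Apply the Pourbaix line equation: E = E0 + slope*pH
E = 1.435 + (-0.053)*6.9 = 1.435 + (-0.3657) = 1.0693 V
Rounded to 3 decimal places: E = 1.069 V

1.069 V


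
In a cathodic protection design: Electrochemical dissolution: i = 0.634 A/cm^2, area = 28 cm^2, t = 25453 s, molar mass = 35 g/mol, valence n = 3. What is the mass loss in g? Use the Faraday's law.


Apply Faraday's law: m = i*A*t*M / (n*F)
Total charge passed Q = i*A*t = 0.634*28*25453 = 451841.656 C
m = Q*M/(n*F) = 451841.656*35/(3*96485) = 54.635 g

54.635 g


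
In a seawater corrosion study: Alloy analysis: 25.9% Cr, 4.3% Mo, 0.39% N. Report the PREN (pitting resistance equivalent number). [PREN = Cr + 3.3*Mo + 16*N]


Apply the PREN formula: PREN = Cr + 3.3*Mo + 16*N
PREN = 25.9 + 3.3*4.3 + 16*0.39
PREN = 25.9 + 14.19 + 6.24 = 46.33

46.33


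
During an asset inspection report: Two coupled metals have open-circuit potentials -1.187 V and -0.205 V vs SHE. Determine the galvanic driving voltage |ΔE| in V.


Driving voltage is the absolute potential difference.
|ΔE| = |-1.187 − (-0.205)| = 0.982 V

0.982 V


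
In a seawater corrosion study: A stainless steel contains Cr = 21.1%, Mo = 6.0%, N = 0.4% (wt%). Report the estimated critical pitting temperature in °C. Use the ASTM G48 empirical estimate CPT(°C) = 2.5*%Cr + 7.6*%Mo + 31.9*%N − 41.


Apply the ASTM G48 empirical CPT estimate: CPT(°C) = 2.5*%Cr + 7.6*%Mo + 31.9*%N − 41
2.5*21.1 = 52.75; 7.6*6.0 = 45.6; 31.9*0.4 = 12.76
CPT = 52.75 + 45.6 + 12.76 − 41 = 70.11 °C
Rounded to 0.1 °C: CPT ≈ 70.1 °C

70.1 °C


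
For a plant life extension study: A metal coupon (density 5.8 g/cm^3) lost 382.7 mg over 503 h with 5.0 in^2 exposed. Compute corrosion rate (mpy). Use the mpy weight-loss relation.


Apply the mpy weight-loss relation: CR = 534 * W / (D * A * T)
Numerator: 534 * 382.7 = 204361.8
Denominator: 5.8 * 5.0 * 503 = 14587.0
CR = 204361.8 / 14587.0 = 14.0099 mpy

14.0099 mpy


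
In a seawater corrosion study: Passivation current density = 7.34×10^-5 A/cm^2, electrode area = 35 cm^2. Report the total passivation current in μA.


I = i_pass * A, then convert A → μA (×10^6)
I = 7.34×10^-5 * 35 * 10^6 = 2569.0 μA

2569.0 μA


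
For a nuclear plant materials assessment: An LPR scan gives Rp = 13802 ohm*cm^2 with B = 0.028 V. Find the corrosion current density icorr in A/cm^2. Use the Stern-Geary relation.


Apply the Stern-Geary relation: icorr = B / Rp
icorr = 0.028 / 13802 = 2.029×10^-6 A/cm^2

2.029×10^-6 A/cm^2


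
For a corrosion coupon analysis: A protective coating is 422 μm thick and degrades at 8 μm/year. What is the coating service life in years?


Service life = thickness / degradation rate
Life = 422 / 8 = 52.8 years

52.8 years


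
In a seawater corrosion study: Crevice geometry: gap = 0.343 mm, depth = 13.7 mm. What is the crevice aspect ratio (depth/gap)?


Aspect ratio = depth / gap
Ratio = 13.7 / 0.343 = 39.9

39.9


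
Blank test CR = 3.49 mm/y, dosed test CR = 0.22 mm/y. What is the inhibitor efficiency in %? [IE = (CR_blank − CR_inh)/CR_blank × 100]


Apply the inhibitor-efficiency definition: IE = (CR_blank − CR_inh)/CR_blank × 100
IE = (3.49 − 0.22) / 3.49 × 100
IE = 3.27 / 3.49 × 100 = 93.7 %

93.7 %


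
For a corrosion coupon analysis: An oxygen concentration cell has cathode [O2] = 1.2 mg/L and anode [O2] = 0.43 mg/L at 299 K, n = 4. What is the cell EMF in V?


Apply the Nernst concentration-cell relation: E = (RT/nF)*ln(C_cathode/C_anode)
RT/nF = 8.314*299/(4*96485) = 0.00644112 V
ln(1.2/0.43) = 1.02629
E = 0.00644112 * 1.02629 = 0.00661 V

0.00661 V


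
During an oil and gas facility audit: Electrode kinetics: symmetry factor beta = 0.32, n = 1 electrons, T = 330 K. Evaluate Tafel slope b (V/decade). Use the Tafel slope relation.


Apply the Tafel slope relation: b = 2.303*R*T/(beta*n*F)
Numerator: 2.303 * 8.314 * 330 = 6318.56
Denominator: 0.32 * 1 * 96485 = 30875.2
b = 6318.56 / 30875.2 = 0.205 V/decade

0.205 V/decade


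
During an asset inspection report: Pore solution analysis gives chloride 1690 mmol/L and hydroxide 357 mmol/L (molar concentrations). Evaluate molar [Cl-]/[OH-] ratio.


Threshold parameter = [Cl-] / [OH-] (molar basis; both in mmol/L, so units cancel)
Ratio = 1690 / 357 = 4.73

4.73


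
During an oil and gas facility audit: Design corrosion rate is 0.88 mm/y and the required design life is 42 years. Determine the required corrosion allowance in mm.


Corrosion allowance = CR × design life
CA = 0.88 * 42 = 36.96 mm

36.96 mm


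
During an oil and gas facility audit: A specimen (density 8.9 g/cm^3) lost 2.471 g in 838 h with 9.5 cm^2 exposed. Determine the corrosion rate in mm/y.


Apply the mm/y weight-loss relation: CR = 87600 * W / (D * A * T)
Numerator: 87600 * 2.471 = 216459.6
Denominator: 8.9 * 9.5 * 838 = 70852.9
CR = 216459.6 / 70852.9 = 3.055056 mm/y

3.055056 mm/y


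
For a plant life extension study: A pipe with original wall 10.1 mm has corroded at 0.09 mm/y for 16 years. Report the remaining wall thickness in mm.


Remaining wall = original − CR × time
t = 10.1 − 0.09*16 = 10.1 − 1.44 = 8.66 mm

8.66 mm


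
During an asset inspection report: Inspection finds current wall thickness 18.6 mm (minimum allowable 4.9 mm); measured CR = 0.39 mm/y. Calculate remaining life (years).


Apply the remaining-life relation: RL = (t_current − t_min) / CR
RL = (18.6 − 4.9) / 0.39 = 13.7 / 0.39 = 35.1 years

35.1 years


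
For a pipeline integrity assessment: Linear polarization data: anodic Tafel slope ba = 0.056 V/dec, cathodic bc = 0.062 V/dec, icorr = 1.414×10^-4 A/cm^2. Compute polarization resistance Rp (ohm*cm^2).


Apply the Stern-Geary equation: Rp = ba*bc / (2.303*icorr*(ba+bc))
ba*bc = 0.056*0.062 = 0.003472
ba+bc = 0.118; 2.303*icorr*(ba+bc) = 2.303*1.414×10^-4*0.118 = 3.8426016×10^-5
Rp = 0.003472 / 3.8426016×10^-5 = 90.4 ohm*cm^2

90.4 ohm*cm^2


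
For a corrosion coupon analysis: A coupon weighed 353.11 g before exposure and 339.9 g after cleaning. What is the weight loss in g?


Weight loss = initial − final
WL = 353.11 − 339.9 = 13.21 g

13.21 g


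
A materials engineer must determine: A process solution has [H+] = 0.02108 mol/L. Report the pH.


pH = −log10[H+]
pH = −log10(0.02108) = 1.68

1.68


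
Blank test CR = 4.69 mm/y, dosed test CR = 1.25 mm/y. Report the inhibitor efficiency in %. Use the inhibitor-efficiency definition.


Apply the inhibitor-efficiency definition: IE = (CR_blank − CR_inh)/CR_blank × 100
IE = (4.69 − 1.25) / 4.69 × 100
IE = 3.44 / 4.69 × 100 = 73.3 %

73.3 %


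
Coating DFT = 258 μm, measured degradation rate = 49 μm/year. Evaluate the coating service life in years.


Service life = thickness / degradation rate
Life = 258 / 49 = 5.3 years

5.3 years


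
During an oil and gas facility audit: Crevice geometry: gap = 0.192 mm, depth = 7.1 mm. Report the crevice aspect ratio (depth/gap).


Aspect ratio = depth / gap
Ratio = 7.1 / 0.192 = 37.0

37.0


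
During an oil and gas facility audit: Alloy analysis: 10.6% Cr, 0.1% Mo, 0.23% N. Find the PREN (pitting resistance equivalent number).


Apply the PREN formula: PREN = Cr + 3.3*Mo + 16*N
PREN = 10.6 + 3.3*0.1 + 16*0.23
PREN = 10.6 + 0.33 + 3.68 = 14.61

14.61


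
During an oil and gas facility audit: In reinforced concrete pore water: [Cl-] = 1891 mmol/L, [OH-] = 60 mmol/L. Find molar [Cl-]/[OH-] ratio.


Threshold parameter = [Cl-] / [OH-] (molar basis; both in mmol/L, so units cancel)
Ratio = 1891 / 60 = 31.52

31.52


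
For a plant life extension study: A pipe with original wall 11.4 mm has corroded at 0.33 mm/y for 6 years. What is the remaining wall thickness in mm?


Remaining wall = original − CR × time
t = 11.4 − 0.33*6 = 11.4 − 1.98 = 9.42 mm

9.42 mm


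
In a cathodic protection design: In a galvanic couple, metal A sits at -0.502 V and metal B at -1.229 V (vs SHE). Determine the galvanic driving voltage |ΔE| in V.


Driving voltage is the absolute potential difference.
|ΔE| = |-0.502 − (-1.229)| = 0.727 V

0.727 V


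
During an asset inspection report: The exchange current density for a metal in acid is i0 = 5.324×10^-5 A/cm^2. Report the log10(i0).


i0 = 5.324×10^-5 A/cm^2
log10(i0) = -4.274

-4.274


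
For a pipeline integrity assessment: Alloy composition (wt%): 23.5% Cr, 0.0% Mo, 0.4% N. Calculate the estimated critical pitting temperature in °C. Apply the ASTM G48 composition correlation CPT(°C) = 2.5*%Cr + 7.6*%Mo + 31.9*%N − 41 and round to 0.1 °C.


Apply the ASTM G48 empirical CPT estimate: CPT(°C) = 2.5*%Cr + 7.6*%Mo + 31.9*%N − 41
2.5*23.5 = 58.75; 7.6*0.0 = 0; 31.9*0.4 = 12.76
CPT = 58.75 + 0 + 12.76 − 41 = 30.51 °C
Rounded to 0.1 °C: CPT ≈ 30.5 °C

30.5 °C


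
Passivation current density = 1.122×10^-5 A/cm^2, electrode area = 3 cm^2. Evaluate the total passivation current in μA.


I = i_pass * A, then convert A → μA (×10^6)
I = 1.122×10^-5 * 3 * 10^6 = 33.66 μA

33.66 μA


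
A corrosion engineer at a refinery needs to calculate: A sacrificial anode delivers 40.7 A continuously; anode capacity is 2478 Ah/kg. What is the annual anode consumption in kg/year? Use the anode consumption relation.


Annual consumption = current * hours per year / capacity
Rate = 40.7 * 8760 / 2478 = 143.9 kg/year

143.9 kg/year


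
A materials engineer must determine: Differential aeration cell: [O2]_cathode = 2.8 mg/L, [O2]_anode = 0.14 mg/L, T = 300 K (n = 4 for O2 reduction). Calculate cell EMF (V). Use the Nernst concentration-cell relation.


Apply the Nernst concentration-cell relation: E = (RT/nF)*ln(C_cathode/C_anode)
RT/nF = 8.314*300/(4*96485) = 0.00646266 V
ln(2.8/0.14) = 2.99573
E = 0.00646266 * 2.99573 = 0.01936 V

0.01936 V


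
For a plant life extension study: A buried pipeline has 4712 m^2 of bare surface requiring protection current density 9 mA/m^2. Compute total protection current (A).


I = area * current density, then convert mA → A (÷1000)
I = 4712 * 9 / 1000 = 42.41 A

42.41 A


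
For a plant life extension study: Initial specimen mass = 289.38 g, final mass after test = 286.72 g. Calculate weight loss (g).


Weight loss = initial − final
WL = 289.38 − 286.72 = 2.66 g

2.66 g


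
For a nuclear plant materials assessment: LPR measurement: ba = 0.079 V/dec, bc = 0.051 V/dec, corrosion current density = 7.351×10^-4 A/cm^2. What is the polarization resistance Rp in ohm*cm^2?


Apply the Stern-Geary equation: Rp = ba*bc / (2.303*icorr*(ba+bc))
ba*bc = 0.079*0.051 = 0.004029
ba+bc = 0.13; 2.303*icorr*(ba+bc) = 2.303*7.351×10^-4*0.13 = 2.2008159×10^-4
Rp = 0.004029 / 2.2008159×10^-4 = 18.31 ohm*cm^2

18.31 ohm*cm^2


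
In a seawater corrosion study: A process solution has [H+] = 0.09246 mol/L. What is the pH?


pH = −log10[H+]
pH = −log10(0.09246) = 1.03

1.03


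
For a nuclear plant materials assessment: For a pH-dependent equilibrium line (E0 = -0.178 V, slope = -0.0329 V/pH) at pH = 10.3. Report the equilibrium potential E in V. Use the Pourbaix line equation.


Apply the Pourbaix line equation: E = E0 + slope*pH
E = -0.178 + (-0.0329)*10.3 = -0.178 + (-0.33887) = -0.51687 V
Rounded to 4 decimal places: E = -0.5169 V

-0.5169 V


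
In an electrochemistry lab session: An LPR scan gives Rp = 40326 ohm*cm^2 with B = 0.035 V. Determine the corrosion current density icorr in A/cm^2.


Apply the Stern-Geary relation: icorr = B / Rp
icorr = 0.035 / 40326 = 8.679×10^-7 A/cm^2

8.679×10^-7 A/cm^2


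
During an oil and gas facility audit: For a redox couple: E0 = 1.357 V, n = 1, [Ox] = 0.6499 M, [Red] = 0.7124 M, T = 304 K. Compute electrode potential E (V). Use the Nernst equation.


Apply the Nernst equation: E = E0 + (RT/nF)*ln([Ox]/[Red])
Step 1: RT/nF = 8.314*304/(1*96485) = 0.02619533 V
Step 2: [Ox]/[Red] = 0.6499/0.7124 = 0.912268
Step 3: ln(0.912268) = -0.091821
Step 4: correction = 0.02619533 * -0.091821 = -0.002 V
E = 1.357 + -0.002 = 1.355 V

1.355 V


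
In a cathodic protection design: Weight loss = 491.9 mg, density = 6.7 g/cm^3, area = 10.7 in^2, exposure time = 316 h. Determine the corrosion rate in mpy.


Apply the mpy weight-loss relation: CR = 534 * W / (D * A * T)
Numerator: 534 * 491.9 = 262674.6
Denominator: 6.7 * 10.7 * 316 = 22654.04
CR = 262674.6 / 22654.04 = 11.595 mpy

11.595 mpy


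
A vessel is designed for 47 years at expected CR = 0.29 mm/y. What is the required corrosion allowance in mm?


Corrosion allowance = CR × design life
CA = 0.29 * 47 = 13.63 mm

13.63 mm


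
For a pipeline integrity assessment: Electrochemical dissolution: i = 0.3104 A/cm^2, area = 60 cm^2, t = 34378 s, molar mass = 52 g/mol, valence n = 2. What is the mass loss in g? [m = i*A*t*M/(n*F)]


Apply Faraday's law: m = i*A*t*M / (n*F)
Total charge passed Q = i*A*t = 0.3104*60*34378 = 640255.872 C
m = Q*M/(n*F) = 640255.872*52/(2*96485) = 172.531 g

172.531 g


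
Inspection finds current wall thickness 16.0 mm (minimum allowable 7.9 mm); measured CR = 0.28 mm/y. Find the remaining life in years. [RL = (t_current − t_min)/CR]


Apply the remaining-life relation: RL = (t_current − t_min) / CR
RL = (16.0 − 7.9) / 0.28 = 8.1 / 0.28 = 28.9 years

28.9 years


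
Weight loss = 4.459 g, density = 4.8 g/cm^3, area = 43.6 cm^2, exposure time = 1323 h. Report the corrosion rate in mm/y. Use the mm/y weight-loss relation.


Apply the mm/y weight-loss relation: CR = 87600 * W / (D * A * T)
Numerator: 87600 * 4.459 = 390608.4
Denominator: 4.8 * 43.6 * 1323 = 276877.44
CR = 390608.4 / 276877.44 = 1.41076 mm/y

1.41076 mm/y


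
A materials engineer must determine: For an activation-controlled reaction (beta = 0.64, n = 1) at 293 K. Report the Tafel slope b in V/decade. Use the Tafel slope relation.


Apply the Tafel slope relation: b = 2.303*R*T/(beta*n*F)
Numerator: 2.303 * 8.314 * 293 = 5610.11
Denominator: 0.64 * 1 * 96485 = 61750.4
b = 5610.11 / 61750.4 = 0.091 V/decade

0.091 V/decade


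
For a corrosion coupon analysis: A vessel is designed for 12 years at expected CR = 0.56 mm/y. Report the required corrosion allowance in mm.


Corrosion allowance = CR × design life
CA = 0.56 * 12 = 6.72 mm

6.72 mm


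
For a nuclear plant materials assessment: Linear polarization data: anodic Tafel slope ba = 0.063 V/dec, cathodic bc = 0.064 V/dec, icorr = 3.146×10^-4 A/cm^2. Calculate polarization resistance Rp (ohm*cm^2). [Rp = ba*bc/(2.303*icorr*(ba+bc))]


Apply the Stern-Geary equation: Rp = ba*bc / (2.303*icorr*(ba+bc))
ba*bc = 0.063*0.064 = 0.004032
ba+bc = 0.127; 2.303*icorr*(ba+bc) = 2.303*3.146×10^-4*0.127 = 9.2014523×10^-5
Rp = 0.004032 / 9.2014523×10^-5 = 43.82 ohm*cm^2

43.82 ohm*cm^2


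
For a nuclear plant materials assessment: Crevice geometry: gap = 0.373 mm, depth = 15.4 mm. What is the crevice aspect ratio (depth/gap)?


Aspect ratio = depth / gap
Ratio = 15.4 / 0.373 = 41.3

41.3


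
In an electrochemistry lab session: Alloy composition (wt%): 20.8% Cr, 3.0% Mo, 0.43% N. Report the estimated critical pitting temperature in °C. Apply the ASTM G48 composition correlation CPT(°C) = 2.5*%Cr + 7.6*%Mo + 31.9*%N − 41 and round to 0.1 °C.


Apply the ASTM G48 empirical CPT estimate: CPT(°C) = 2.5*%Cr + 7.6*%Mo + 31.9*%N − 41
2.5*20.8 = 52; 7.6*3.0 = 22.8; 31.9*0.43 = 13.717
CPT = 52 + 22.8 + 13.717 − 41 = 47.517 °C
Rounded to 0.1 °C: CPT ≈ 47.5 °C

47.5 °C


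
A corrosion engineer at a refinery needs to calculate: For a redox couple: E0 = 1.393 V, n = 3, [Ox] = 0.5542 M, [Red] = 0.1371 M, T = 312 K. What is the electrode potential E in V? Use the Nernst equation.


Apply the Nernst equation: E = E0 + (RT/nF)*ln([Ox]/[Red])
Step 1: RT/nF = 8.314*312/(3*96485) = 0.00896156 V
Step 2: [Ox]/[Red] = 0.5542/0.1371 = 4.042305
Step 3: ln(4.042305) = 1.396815
Step 4: correction = 0.00896156 * 1.396815 = 0.0125 V
E = 1.393 + 0.0125 = 1.4055 V

1.4055 V


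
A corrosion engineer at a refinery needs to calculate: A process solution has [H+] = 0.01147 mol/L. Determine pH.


pH = −log10[H+]
pH = −log10(0.01147) = 1.94

1.94


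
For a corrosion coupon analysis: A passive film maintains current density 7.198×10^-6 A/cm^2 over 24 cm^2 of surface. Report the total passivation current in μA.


I = i_pass * A, then convert A → μA (×10^6)
I = 7.198×10^-6 * 24 * 10^6 = 172.75 μA

172.75 μA


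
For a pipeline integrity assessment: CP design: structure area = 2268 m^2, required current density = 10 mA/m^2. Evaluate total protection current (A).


I = area * current density, then convert mA → A (÷1000)
I = 2268 * 10 / 1000 = 22.68 A

22.68 A


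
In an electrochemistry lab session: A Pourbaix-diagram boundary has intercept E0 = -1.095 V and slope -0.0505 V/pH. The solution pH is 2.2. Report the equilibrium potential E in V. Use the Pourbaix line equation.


Apply the Pourbaix line equation: E = E0 + slope*pH
E = -1.095 + (-0.0505)*2.2 = -1.095 + (-0.1111) = -1.2061 V
Rounded to 4 decimal places: E = -1.2061 V

-1.2061 V
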